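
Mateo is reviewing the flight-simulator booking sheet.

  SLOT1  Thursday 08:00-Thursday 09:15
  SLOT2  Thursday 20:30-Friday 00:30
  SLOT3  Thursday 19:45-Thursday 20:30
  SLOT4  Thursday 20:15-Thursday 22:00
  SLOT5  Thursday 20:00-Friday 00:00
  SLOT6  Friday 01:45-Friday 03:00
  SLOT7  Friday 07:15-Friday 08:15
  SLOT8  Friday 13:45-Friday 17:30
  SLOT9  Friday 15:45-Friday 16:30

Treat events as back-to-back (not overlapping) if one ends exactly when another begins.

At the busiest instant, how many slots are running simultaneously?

Sort all start/end points and keep a running count:
Thursday 08:00 start SLOT1 → 1
Thursday 09:15 end SLOT1 → 0
Thursday 19:45 start SLOT3 → 1
Thursday 20:00 start SLOT5 → 2
Thursday 20:15 start SLOT4 → 3
Thursday 20:30 end SLOT3 → 2
Thursday 20:30 start SLOT2 → 3
Thursday 22:00 end SLOT4 → 2
Friday 00:00 end SLOT5 → 1
Friday 00:30 end SLOT2 → 0
Friday 01:45 start SLOT6 → 1
Friday 03:00 end SLOT6 → 0
Friday 07:15 start SLOT7 → 1
Friday 08:15 end SLOT7 → 0
Friday 13:45 start SLOT8 → 1
Friday 15:45 start SLOT9 → 2
Friday 16:30 end SLOT9 → 1
Friday 17:30 end SLOT8 → 0
Peak is 3, at Thursday 20:15 (SLOT3, SLOT4, SLOT5).

3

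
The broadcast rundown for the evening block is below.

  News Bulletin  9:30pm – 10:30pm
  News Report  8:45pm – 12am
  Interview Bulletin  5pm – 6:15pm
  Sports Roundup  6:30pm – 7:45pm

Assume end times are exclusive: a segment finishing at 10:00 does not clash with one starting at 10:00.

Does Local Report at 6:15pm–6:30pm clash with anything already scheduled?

No — it doesn't clash with anything

Interview Bulletin: ends 6:15pm at or before Local Report starts 6:15pm → clear.
Sports Roundup: starts 6:30pm at or after Local Report ends 6:30pm → clear.
News Report: starts 8:45pm at or after Local Report ends 6:30pm → clear.
News Bulletin: starts 9:30pm at or after Local Report ends 6:30pm → clear.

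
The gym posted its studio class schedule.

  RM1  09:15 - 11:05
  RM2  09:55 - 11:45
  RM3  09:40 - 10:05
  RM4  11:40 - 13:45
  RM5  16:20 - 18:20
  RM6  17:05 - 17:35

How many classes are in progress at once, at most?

3

Walk through starts and ends in time order (an end at T is processed before a start at T):
09:15 start RM1 → 1
09:40 start RM3 → 2
09:55 start RM2 → 3
10:05 end RM3 → 2
11:05 end RM1 → 1
11:40 start RM4 → 2
11:45 end RM2 → 1
13:45 end RM4 → 0
16:20 start RM5 → 1
17:05 start RM6 → 2
17:35 end RM6 → 1
18:20 end RM5 → 0
Peak is 3, at 09:55 (RM1, RM2, RM3).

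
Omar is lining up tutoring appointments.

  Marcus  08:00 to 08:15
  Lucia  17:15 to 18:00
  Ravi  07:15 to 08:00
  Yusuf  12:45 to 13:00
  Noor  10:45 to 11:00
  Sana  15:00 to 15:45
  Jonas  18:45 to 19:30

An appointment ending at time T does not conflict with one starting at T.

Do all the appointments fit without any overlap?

Yes

Check each pair: they overlap iff neither finishes before the other starts.
Sorted by start: Ravi, Marcus, Noor, Yusuf, Sana, Lucia, Jonas.
Marcus starts exactly when Ravi ends (back-to-back, no overlap) — done with Ravi.
Noor starts after Marcus ends — done with Marcus.
Yusuf starts after Noor ends — done with Noor.
Sana starts after Yusuf ends — done with Yusuf.
Lucia starts after Sana ends — done with Sana.
Jonas starts after Lucia ends.
Every pair is clear; the schedule has no overlaps.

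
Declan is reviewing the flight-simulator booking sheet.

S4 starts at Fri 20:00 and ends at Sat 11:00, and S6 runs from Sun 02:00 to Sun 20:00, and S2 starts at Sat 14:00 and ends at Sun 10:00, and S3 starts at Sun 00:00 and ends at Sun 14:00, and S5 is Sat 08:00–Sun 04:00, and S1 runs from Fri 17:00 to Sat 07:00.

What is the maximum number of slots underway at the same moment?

Walk through starts and ends in time order (an end at T is processed before a start at T):
Fri 17:00 start S1 → 1
Fri 20:00 start S4 → 2
Sat 07:00 end S1 → 1
Sat 08:00 start S5 → 2
Sat 11:00 end S4 → 1
Sat 14:00 start S2 → 2
Sun 00:00 start S3 → 3
Sun 02:00 start S6 → 4
Sun 04:00 end S5 → 3
Sun 10:00 end S2 → 2
Sun 14:00 end S3 → 1
Sun 20:00 end S6 → 0
Peak is 4, at Sun 02:00 (S2, S3, S5, S6).

4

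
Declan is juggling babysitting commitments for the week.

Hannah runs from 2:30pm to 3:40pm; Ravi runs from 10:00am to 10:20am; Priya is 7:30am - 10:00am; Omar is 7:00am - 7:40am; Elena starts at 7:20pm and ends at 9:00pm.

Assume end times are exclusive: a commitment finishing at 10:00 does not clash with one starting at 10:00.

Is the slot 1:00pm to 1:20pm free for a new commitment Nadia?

Yes — the slot is free

Omar: ends 7:40am at or before Nadia starts 1:00pm → clear.
Priya: ends 10:00am at or before Nadia starts 1:00pm → clear.
Ravi: ends 10:20am at or before Nadia starts 1:00pm → clear.
Hannah: starts 2:30pm at or after Nadia ends 1:20pm → clear.
Elena: starts 7:20pm at or after Nadia ends 1:20pm → clear.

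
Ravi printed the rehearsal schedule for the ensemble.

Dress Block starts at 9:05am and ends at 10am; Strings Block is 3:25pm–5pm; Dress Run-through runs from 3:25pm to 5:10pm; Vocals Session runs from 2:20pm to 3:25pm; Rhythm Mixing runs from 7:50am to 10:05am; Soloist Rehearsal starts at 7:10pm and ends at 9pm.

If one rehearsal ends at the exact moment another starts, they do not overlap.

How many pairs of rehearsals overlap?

Check each pair: they overlap iff neither finishes before the other starts.
Sorted by start: Rhythm Mixing, Dress Block, Vocals Session, Strings Block, Dress Run-through, Soloist Rehearsal.
Dress Block starts before Rhythm Mixing ends → Rhythm Mixing and Dress Block overlap.
Vocals Session starts after Rhythm Mixing ends — done with Rhythm Mixing.
Vocals Session starts after Dress Block ends — done with Dress Block.
Strings Block starts exactly when Vocals Session ends (back-to-back, no overlap) — done with Vocals Session.
Dress Run-through starts before Strings Block ends → Strings Block and Dress Run-through overlap.
Soloist Rehearsal starts after Strings Block ends.
Soloist Rehearsal starts after Dress Run-through ends.
Overlapping pairs: Dress Block & Rhythm Mixing, Dress Run-through & Strings Block — 2 in total.

2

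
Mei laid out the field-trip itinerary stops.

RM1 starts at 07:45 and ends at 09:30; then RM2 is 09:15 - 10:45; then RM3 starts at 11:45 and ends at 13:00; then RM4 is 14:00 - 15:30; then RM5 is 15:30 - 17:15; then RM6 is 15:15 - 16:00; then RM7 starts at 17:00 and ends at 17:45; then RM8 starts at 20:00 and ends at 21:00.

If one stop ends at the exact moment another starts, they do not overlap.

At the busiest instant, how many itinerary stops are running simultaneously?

Sweep the timeline, counting +1 at each start and −1 at each end (ends before starts at a tie):
07:45 start RM1 → 1
09:15 start RM2 → 2
09:30 end RM1 → 1
10:45 end RM2 → 0
11:45 start RM3 → 1
13:00 end RM3 → 0
14:00 start RM4 → 1
15:15 start RM6 → 2
15:30 end RM4 → 1
15:30 start RM5 → 2
16:00 end RM6 → 1
17:00 start RM7 → 2
17:15 end RM5 → 1
17:45 end RM7 → 0
20:00 start RM8 → 1
21:00 end RM8 → 0
Peak is 2, at 09:15 (RM1, RM2).

2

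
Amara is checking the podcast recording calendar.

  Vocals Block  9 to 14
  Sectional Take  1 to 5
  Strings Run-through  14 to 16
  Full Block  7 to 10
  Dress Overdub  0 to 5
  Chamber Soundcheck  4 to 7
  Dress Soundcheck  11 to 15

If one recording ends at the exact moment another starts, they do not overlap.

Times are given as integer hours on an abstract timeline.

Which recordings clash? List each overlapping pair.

Chamber Soundcheck & Dress Overdub, Chamber Soundcheck & Sectional Take, Dress Overdub & Sectional Take, Dress Soundcheck & Strings Run-through, Dress Soundcheck & Vocals Block, Full Block & Vocals Block

Sorted by start: Dress Overdub, Sectional Take, Chamber Soundcheck, Full Block, Vocals Block, Dress Soundcheck, Strings Run-through.
Sectional Take starts before Dress Overdub ends → Dress Overdub and Sectional Take overlap.
Chamber Soundcheck starts before Dress Overdub ends → Dress Overdub and Chamber Soundcheck overlap.
Full Block starts after Dress Overdub ends — done with Dress Overdub.
Chamber Soundcheck starts before Sectional Take ends → Sectional Take and Chamber Soundcheck overlap.
Full Block starts after Sectional Take ends — done with Sectional Take.
Full Block starts exactly when Chamber Soundcheck ends (back-to-back, no overlap) — done with Chamber Soundcheck.
Vocals Block starts before Full Block ends → Full Block and Vocals Block overlap.
Dress Soundcheck starts after Full Block ends — done with Full Block.
Dress Soundcheck starts before Vocals Block ends → Vocals Block and Dress Soundcheck overlap.
Strings Run-through starts exactly when Vocals Block ends (back-to-back, no overlap).
Strings Run-through starts before Dress Soundcheck ends → Dress Soundcheck and Strings Run-through overlap.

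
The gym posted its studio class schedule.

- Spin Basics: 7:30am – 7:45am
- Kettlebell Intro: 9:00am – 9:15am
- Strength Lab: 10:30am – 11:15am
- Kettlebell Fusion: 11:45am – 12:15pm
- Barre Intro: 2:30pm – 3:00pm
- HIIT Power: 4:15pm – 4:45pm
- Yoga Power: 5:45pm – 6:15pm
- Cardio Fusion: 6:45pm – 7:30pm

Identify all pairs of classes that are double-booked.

Sorted by start: Spin Basics, Kettlebell Intro, Strength Lab, Kettlebell Fusion, Barre Intro, HIIT Power, Yoga Power, Cardio Fusion.
Kettlebell Intro starts after Spin Basics ends — done with Spin Basics.
Strength Lab starts after Kettlebell Intro ends — done with Kettlebell Intro.
Kettlebell Fusion starts after Strength Lab ends — done with Strength Lab.
Barre Intro starts after Kettlebell Fusion ends — done with Kettlebell Fusion.
HIIT Power starts after Barre Intro ends — done with Barre Intro.
Yoga Power starts after HIIT Power ends — done with HIIT Power.
Cardio Fusion starts after Yoga Power ends.

none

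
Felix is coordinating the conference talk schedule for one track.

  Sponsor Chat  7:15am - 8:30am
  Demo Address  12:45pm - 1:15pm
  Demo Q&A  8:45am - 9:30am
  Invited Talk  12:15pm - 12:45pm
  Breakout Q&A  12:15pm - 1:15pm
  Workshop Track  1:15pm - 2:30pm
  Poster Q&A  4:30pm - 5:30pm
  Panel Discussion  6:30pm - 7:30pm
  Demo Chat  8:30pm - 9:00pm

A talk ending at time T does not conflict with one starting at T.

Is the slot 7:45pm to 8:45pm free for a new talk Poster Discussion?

Sponsor Chat: ends 8:30am at or before Poster Discussion starts 7:45pm → clear.
Demo Q&A: ends 9:30am at or before Poster Discussion starts 7:45pm → clear.
Invited Talk: ends 12:45pm at or before Poster Discussion starts 7:45pm → clear.
Breakout Q&A: ends 1:15pm at or before Poster Discussion starts 7:45pm → clear.
Demo Address: ends 1:15pm at or before Poster Discussion starts 7:45pm → clear.
Workshop Track: ends 2:30pm at or before Poster Discussion starts 7:45pm → clear.
Poster Q&A: ends 5:30pm at or before Poster Discussion starts 7:45pm → clear.
Panel Discussion: ends 7:30pm at or before Poster Discussion starts 7:45pm → clear.
Demo Chat: starts 8:30pm before Poster Discussion ends 8:45pm, and ends 9:00pm after Poster Discussion starts 7:45pm → overlap.
Poster Discussion overlaps Demo Chat.

No — it overlaps Demo Chat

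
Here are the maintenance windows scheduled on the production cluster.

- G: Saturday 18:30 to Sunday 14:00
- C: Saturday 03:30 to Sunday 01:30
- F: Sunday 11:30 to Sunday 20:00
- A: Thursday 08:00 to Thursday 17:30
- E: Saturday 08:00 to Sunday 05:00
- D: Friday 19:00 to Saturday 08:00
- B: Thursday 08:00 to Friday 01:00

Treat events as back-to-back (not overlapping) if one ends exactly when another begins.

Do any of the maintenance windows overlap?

Sorted by start: A, B, D, C, E, G, F.
B starts before A ends → A and B overlap.
That's a conflict, so the schedule is not conflict-free.

Yes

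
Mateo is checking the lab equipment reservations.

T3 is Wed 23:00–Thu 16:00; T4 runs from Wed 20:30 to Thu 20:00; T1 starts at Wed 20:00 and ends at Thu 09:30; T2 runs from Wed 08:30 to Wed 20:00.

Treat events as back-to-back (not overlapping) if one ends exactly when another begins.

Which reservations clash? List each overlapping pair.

T1 & T3, T1 & T4, T3 & T4

Sorted by start: T2, T1, T4, T3.
T1 starts exactly when T2 ends (back-to-back, no overlap), so nothing later overlaps T2 either.
T4 starts before T1 ends → T1 and T4 overlap.
T3 starts before T1 ends → T1 and T3 overlap.
T3 starts before T4 ends → T4 and T3 overlap.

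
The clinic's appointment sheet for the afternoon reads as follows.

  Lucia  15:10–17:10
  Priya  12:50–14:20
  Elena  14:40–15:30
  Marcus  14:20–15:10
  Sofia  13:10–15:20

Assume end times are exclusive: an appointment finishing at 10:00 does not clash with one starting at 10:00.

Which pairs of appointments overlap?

Elena & Lucia, Elena & Marcus, Elena & Sofia, Lucia & Sofia, Marcus & Sofia, Priya & Sofia

Sorted by start: Priya, Sofia, Marcus, Elena, Lucia.
Sofia starts before Priya ends → Priya and Sofia overlap.
Marcus starts exactly when Priya ends (back-to-back, no overlap), so Priya has no further overlaps.
Marcus starts before Sofia ends → Sofia and Marcus overlap.
Elena starts before Sofia ends → Sofia and Elena overlap.
Lucia starts before Sofia ends → Sofia and Lucia overlap.
Elena starts before Marcus ends → Marcus and Elena overlap.
Lucia starts exactly when Marcus ends (back-to-back, no overlap).
Lucia starts before Elena ends → Elena and Lucia overlap.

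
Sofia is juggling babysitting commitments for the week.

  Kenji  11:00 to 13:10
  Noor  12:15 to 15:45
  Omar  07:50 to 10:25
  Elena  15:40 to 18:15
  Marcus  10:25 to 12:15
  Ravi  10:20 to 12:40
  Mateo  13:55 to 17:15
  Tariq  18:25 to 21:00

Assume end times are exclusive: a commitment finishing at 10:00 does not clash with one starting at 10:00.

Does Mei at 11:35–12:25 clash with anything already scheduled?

Omar: ends 10:25 at or before Mei starts 11:35 → clear.
Ravi: starts 10:20 before Mei ends 12:25, and ends 12:40 after Mei starts 11:35 → overlap.
Marcus: starts 10:25 before Mei ends 12:25, and ends 12:15 after Mei starts 11:35 → overlap.
Kenji: starts 11:00 before Mei ends 12:25, and ends 13:10 after Mei starts 11:35 → overlap.
Noor: starts 12:15 before Mei ends 12:25, and ends 15:45 after Mei starts 11:35 → overlap.
Mateo: starts 13:55 at or after Mei ends 12:25 → clear.
Elena: starts 15:40 at or after Mei ends 12:25 → clear.
Tariq: starts 18:25 at or after Mei ends 12:25 → clear.
Mei overlaps Marcus, Ravi, Kenji, Noor.

Yes — it overlaps Kenji, Marcus, Noor, Ravi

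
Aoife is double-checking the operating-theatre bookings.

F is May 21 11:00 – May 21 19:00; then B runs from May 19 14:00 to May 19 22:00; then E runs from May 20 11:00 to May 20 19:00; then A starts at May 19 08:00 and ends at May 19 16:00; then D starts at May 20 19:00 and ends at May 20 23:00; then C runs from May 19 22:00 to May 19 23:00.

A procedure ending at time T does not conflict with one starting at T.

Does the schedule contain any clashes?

Sorted by start: A, B, C, E, D, F.
B starts before A ends → A and B overlap.
That's a conflict, so the schedule is not conflict-free.

Yes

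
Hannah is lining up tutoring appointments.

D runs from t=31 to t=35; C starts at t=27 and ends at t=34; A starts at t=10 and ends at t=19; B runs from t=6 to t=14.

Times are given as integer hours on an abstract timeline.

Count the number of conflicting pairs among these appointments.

2

Sorted by start: B, A, C, D.
A starts before B ends → B and A overlap.
C starts after B ends, so B has no further overlaps.
C starts after A ends, so A has no further overlaps.
D starts before C ends → C and D overlap.
Overlapping pairs: A & B, C & D — 2 in total.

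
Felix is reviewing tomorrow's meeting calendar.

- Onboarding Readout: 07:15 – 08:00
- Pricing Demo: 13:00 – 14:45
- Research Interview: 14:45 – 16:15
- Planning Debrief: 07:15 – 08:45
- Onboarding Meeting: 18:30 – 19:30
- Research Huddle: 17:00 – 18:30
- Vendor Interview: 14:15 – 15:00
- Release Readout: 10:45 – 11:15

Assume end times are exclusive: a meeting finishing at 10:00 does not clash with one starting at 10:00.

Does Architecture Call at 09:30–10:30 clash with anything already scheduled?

Onboarding Readout: ends 08:00 at or before Architecture Call starts 09:30 → clear.
Planning Debrief: ends 08:45 at or before Architecture Call starts 09:30 → clear.
Release Readout: starts 10:45 at or after Architecture Call ends 10:30 → clear.
Pricing Demo: starts 13:00 at or after Architecture Call ends 10:30 → clear.
Vendor Interview: starts 14:15 at or after Architecture Call ends 10:30 → clear.
Research Interview: starts 14:45 at or after Architecture Call ends 10:30 → clear.
Research Huddle: starts 17:00 at or after Architecture Call ends 10:30 → clear.
Onboarding Meeting: starts 18:30 at or after Architecture Call ends 10:30 → clear.

No — it doesn't clash with anything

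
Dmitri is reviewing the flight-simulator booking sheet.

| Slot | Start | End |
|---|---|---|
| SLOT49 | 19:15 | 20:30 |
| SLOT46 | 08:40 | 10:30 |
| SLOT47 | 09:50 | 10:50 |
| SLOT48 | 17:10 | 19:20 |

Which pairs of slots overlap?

SLOT46 & SLOT47, SLOT48 & SLOT49

Sorted by start: SLOT46, SLOT47, SLOT48, SLOT49.
SLOT47 starts before SLOT46 ends → SLOT46 and SLOT47 overlap.
SLOT48 starts after SLOT46 ends — done with SLOT46.
SLOT48 starts after SLOT47 ends — done with SLOT47.
SLOT49 starts before SLOT48 ends → SLOT48 and SLOT49 overlap.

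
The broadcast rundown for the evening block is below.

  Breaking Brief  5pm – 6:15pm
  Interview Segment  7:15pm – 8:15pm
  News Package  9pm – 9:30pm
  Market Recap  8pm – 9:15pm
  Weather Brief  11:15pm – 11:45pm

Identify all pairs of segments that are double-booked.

Interview Segment & Market Recap, Market Recap & News Package

Sorted by start: Breaking Brief, Interview Segment, Market Recap, News Package, Weather Brief.
Interview Segment starts after Breaking Brief ends; Breaking Brief is clear from here.
Market Recap starts before Interview Segment ends → Interview Segment and Market Recap overlap.
News Package starts after Interview Segment ends; Interview Segment is clear from here.
News Package starts before Market Recap ends → Market Recap and News Package overlap.
Weather Brief starts after Market Recap ends.
Weather Brief starts after News Package ends.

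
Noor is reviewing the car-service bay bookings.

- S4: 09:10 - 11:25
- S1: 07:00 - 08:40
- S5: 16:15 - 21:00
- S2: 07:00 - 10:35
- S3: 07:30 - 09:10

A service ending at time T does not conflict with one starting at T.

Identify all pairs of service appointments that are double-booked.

Sorted by start: S1, S2, S3, S4, S5.
S2 starts before S1 ends → S1 and S2 overlap.
S3 starts before S1 ends → S1 and S3 overlap.
S4 starts after S1 ends, so nothing later overlaps S1 either.
S3 starts before S2 ends → S2 and S3 overlap.
S4 starts before S2 ends → S2 and S4 overlap.
S5 starts after S2 ends.
S4 starts exactly when S3 ends (back-to-back, no overlap), so nothing later overlaps S3 either.
S5 starts after S4 ends.

S1 & S2, S1 & S3, S2 & S3, S2 & S4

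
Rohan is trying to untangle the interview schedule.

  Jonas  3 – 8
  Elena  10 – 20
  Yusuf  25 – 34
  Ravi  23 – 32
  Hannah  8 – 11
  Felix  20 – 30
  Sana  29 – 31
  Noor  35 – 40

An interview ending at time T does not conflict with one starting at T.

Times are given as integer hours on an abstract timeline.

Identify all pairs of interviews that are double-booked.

Sorted by start: Jonas, Hannah, Elena, Felix, Ravi, Yusuf, Sana, Noor.
Hannah starts exactly when Jonas ends (back-to-back, no overlap) — done with Jonas.
Elena starts before Hannah ends → Hannah and Elena overlap.
Felix starts after Hannah ends — done with Hannah.
Felix starts exactly when Elena ends (back-to-back, no overlap) — done with Elena.
Ravi starts before Felix ends → Felix and Ravi overlap.
Yusuf starts before Felix ends → Felix and Yusuf overlap.
Sana starts before Felix ends → Felix and Sana overlap.
Noor starts after Felix ends.
Yusuf starts before Ravi ends → Ravi and Yusuf overlap.
Sana starts before Ravi ends → Ravi and Sana overlap.
Noor starts after Ravi ends.
Sana starts before Yusuf ends → Yusuf and Sana overlap.
Noor starts after Yusuf ends.
Noor starts after Sana ends.

Elena & Hannah, Felix & Ravi, Felix & Sana, Felix & Yusuf, Ravi & Sana, Ravi & Yusuf, Sana & Yusuf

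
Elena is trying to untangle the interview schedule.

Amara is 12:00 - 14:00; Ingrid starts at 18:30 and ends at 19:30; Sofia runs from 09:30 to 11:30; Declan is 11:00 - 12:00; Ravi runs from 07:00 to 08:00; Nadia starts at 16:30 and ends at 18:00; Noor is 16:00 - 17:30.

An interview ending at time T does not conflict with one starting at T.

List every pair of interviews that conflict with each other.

Sorted by start: Ravi, Sofia, Declan, Amara, Noor, Nadia, Ingrid.
Sofia starts after Ravi ends — done with Ravi.
Declan starts before Sofia ends → Sofia and Declan overlap.
Amara starts after Sofia ends — done with Sofia.
Amara starts exactly when Declan ends (back-to-back, no overlap) — done with Declan.
Noor starts after Amara ends — done with Amara.
Nadia starts before Noor ends → Noor and Nadia overlap.
Ingrid starts after Noor ends.
Ingrid starts after Nadia ends.

Declan & Sofia, Nadia & Noor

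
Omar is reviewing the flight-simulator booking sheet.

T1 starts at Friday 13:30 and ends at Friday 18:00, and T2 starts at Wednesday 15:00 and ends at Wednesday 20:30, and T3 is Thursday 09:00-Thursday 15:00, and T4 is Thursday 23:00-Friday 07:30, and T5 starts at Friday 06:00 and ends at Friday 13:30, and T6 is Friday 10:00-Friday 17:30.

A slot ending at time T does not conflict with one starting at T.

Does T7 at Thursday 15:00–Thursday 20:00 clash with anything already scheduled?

T2: ends Wednesday 20:30 at or before T7 starts Thursday 15:00 → clear.
T3: ends Thursday 15:00 at or before T7 starts Thursday 15:00 → clear.
T4: starts Thursday 23:00 at or after T7 ends Thursday 20:00 → clear.
T5: starts Friday 06:00 at or after T7 ends Thursday 20:00 → clear.
T6: starts Friday 10:00 at or after T7 ends Thursday 20:00 → clear.
T1: starts Friday 13:30 at or after T7 ends Thursday 20:00 → clear.

No — it doesn't clash with anything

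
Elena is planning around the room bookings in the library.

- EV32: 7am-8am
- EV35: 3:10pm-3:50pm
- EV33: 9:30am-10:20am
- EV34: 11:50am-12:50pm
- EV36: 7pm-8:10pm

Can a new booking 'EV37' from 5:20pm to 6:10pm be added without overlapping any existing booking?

EV32: ends 8am at or before EV37 starts 5:20pm → clear.
EV33: ends 10:20am at or before EV37 starts 5:20pm → clear.
EV34: ends 12:50pm at or before EV37 starts 5:20pm → clear.
EV35: ends 3:50pm at or before EV37 starts 5:20pm → clear.
EV36: starts 7pm at or after EV37 ends 6:10pm → clear.

Yes — the slot is free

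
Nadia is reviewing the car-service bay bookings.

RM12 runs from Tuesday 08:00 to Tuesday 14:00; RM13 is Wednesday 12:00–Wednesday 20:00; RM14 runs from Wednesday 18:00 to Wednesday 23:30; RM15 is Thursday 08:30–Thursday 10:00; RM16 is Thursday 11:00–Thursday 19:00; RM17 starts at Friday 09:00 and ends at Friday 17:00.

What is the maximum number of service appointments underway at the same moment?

2

Sort all start/end points and keep a running count:
Tuesday 08:00 start RM12 → 1
Tuesday 14:00 end RM12 → 0
Wednesday 12:00 start RM13 → 1
Wednesday 18:00 start RM14 → 2
Wednesday 20:00 end RM13 → 1
Wednesday 23:30 end RM14 → 0
Thursday 08:30 start RM15 → 1
Thursday 10:00 end RM15 → 0
Thursday 11:00 start RM16 → 1
Thursday 19:00 end RM16 → 0
Friday 09:00 start RM17 → 1
Friday 17:00 end RM17 → 0
Peak is 2, at Wednesday 18:00 (RM13, RM14).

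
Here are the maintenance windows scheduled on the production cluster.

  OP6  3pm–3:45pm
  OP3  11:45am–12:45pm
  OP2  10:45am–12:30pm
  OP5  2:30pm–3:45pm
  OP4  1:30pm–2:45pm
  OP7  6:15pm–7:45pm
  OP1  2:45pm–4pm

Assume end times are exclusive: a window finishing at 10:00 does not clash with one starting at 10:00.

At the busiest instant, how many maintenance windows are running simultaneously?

Sort all start/end points and keep a running count:
10:45am start OP2 → 1
11:45am start OP3 → 2
12:30pm end OP2 → 1
12:45pm end OP3 → 0
1:30pm start OP4 → 1
2:30pm start OP5 → 2
2:45pm end OP4 → 1
2:45pm start OP1 → 2
3pm start OP6 → 3
3:45pm end OP5 → 2
3:45pm end OP6 → 1
4pm end OP1 → 0
6:15pm start OP7 → 1
7:45pm end OP7 → 0
Peak is 3, at 3pm (OP1, OP5, OP6).

3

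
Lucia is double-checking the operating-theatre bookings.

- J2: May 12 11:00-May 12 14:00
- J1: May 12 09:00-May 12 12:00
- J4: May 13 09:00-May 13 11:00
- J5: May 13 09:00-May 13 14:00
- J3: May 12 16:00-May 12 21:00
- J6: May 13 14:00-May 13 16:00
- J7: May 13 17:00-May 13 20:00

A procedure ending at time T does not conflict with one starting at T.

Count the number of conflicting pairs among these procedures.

Sorted by start: J1, J2, J3, J4, J5, J6, J7.
J2 starts before J1 ends → J1 and J2 overlap.
J3 starts after J1 ends, so J1 has no further overlaps.
J3 starts after J2 ends, so J2 has no further overlaps.
J4 starts after J3 ends, so J3 has no further overlaps.
J5 starts before J4 ends → J4 and J5 overlap.
J6 starts after J4 ends, so J4 has no further overlaps.
J6 starts exactly when J5 ends (back-to-back, no overlap), so J5 has no further overlaps.
J7 starts after J6 ends.
Overlapping pairs: J1 & J2, J4 & J5 — 2 in total.

2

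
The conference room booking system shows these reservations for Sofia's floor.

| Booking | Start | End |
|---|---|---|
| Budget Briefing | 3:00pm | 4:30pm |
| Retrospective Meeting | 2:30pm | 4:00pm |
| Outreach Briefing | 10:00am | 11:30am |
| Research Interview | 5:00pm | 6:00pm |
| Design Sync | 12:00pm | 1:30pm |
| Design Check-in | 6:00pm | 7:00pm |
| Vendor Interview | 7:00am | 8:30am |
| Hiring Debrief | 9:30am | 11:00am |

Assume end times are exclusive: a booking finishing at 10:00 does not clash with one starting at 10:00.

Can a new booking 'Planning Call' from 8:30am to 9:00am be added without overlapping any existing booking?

Yes — the slot is free

Vendor Interview: ends 8:30am at or before Planning Call starts 8:30am → clear.
Hiring Debrief: starts 9:30am at or after Planning Call ends 9:00am → clear.
Outreach Briefing: starts 10:00am at or after Planning Call ends 9:00am → clear.
Design Sync: starts 12:00pm at or after Planning Call ends 9:00am → clear.
Retrospective Meeting: starts 2:30pm at or after Planning Call ends 9:00am → clear.
Budget Briefing: starts 3:00pm at or after Planning Call ends 9:00am → clear.
Research Interview: starts 5:00pm at or after Planning Call ends 9:00am → clear.
Design Check-in: starts 6:00pm at or after Planning Call ends 9:00am → clear.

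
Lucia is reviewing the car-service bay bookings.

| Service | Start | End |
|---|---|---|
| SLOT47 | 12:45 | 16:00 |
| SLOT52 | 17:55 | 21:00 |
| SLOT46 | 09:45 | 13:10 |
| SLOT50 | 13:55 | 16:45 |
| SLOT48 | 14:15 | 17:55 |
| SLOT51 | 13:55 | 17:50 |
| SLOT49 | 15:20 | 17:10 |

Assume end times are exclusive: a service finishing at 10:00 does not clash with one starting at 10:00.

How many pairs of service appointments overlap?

11

Two intervals overlap when each starts before the other ends.
Sorted by start: SLOT46, SLOT47, SLOT50, SLOT51, SLOT48, SLOT49, SLOT52.
SLOT47 starts before SLOT46 ends → SLOT46 and SLOT47 overlap.
SLOT50 starts after SLOT46 ends, so SLOT46 has no further overlaps.
SLOT50 starts before SLOT47 ends → SLOT47 and SLOT50 overlap.
SLOT51 starts before SLOT47 ends → SLOT47 and SLOT51 overlap.
SLOT48 starts before SLOT47 ends → SLOT47 and SLOT48 overlap.
SLOT49 starts before SLOT47 ends → SLOT47 and SLOT49 overlap.
SLOT52 starts after SLOT47 ends.
SLOT51 starts before SLOT50 ends → SLOT50 and SLOT51 overlap.
SLOT48 starts before SLOT50 ends → SLOT50 and SLOT48 overlap.
SLOT49 starts before SLOT50 ends → SLOT50 and SLOT49 overlap.
SLOT52 starts after SLOT50 ends.
SLOT48 starts before SLOT51 ends → SLOT51 and SLOT48 overlap.
SLOT49 starts before SLOT51 ends → SLOT51 and SLOT49 overlap.
SLOT52 starts after SLOT51 ends.
SLOT49 starts before SLOT48 ends → SLOT48 and SLOT49 overlap.
SLOT52 starts exactly when SLOT48 ends (back-to-back, no overlap).
SLOT52 starts after SLOT49 ends.
Overlapping pairs: SLOT46 & SLOT47, SLOT47 & SLOT48, SLOT47 & SLOT49, SLOT47 & SLOT50, SLOT47 & SLOT51, SLOT48 & SLOT49, SLOT48 & SLOT50, SLOT48 & SLOT51, SLOT49 & SLOT50, SLOT49 & SLOT51, SLOT50 & SLOT51 — 11 in total.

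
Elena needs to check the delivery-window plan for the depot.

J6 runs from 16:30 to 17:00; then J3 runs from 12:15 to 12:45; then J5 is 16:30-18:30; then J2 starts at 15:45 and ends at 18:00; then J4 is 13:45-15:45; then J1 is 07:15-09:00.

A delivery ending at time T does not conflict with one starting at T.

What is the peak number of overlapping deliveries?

Sort all start/end points and keep a running count:
07:15 start J1 → 1
09:00 end J1 → 0
12:15 start J3 → 1
12:45 end J3 → 0
13:45 start J4 → 1
15:45 end J4 → 0
15:45 start J2 → 1
16:30 start J5 → 2
16:30 start J6 → 3
17:00 end J6 → 2
18:00 end J2 → 1
18:30 end J5 → 0
Peak is 3, at 16:30 (J2, J5, J6).

3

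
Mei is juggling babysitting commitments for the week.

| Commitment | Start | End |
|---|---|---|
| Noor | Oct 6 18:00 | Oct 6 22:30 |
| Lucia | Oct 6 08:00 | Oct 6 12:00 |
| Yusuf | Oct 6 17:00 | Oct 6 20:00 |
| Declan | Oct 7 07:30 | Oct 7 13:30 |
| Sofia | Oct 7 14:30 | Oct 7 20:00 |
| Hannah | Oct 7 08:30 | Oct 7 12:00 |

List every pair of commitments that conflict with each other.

Check each pair: they overlap iff neither finishes before the other starts.
Sorted by start: Lucia, Yusuf, Noor, Declan, Hannah, Sofia.
Yusuf starts after Lucia ends, so Lucia has no further overlaps.
Noor starts before Yusuf ends → Yusuf and Noor overlap.
Declan starts after Yusuf ends, so Yusuf has no further overlaps.
Declan starts after Noor ends, so Noor has no further overlaps.
Hannah starts before Declan ends → Declan and Hannah overlap.
Sofia starts after Declan ends.
Sofia starts after Hannah ends.

Declan & Hannah, Noor & Yusuf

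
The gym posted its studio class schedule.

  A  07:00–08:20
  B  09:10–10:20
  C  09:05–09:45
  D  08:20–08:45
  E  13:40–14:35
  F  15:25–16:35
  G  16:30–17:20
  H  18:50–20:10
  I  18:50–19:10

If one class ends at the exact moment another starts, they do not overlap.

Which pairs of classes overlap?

Sorted by start: A, D, C, B, E, F, G, H, I.
D starts exactly when A ends (back-to-back, no overlap) — done with A.
C starts after D ends — done with D.
B starts before C ends → C and B overlap.
E starts after C ends — done with C.
E starts after B ends — done with B.
F starts after E ends — done with E.
G starts before F ends → F and G overlap.
H starts after F ends — done with F.
H starts after G ends — done with G.
I starts before H ends → H and I overlap.

B & C, F & G, H & I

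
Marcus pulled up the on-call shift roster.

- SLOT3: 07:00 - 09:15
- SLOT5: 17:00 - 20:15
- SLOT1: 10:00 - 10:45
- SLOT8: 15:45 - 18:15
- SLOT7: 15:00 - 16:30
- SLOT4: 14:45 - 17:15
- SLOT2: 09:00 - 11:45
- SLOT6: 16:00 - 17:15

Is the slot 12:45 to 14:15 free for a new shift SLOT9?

Yes — the slot is free

SLOT3: ends 09:15 at or before SLOT9 starts 12:45 → clear.
SLOT2: ends 11:45 at or before SLOT9 starts 12:45 → clear.
SLOT1: ends 10:45 at or before SLOT9 starts 12:45 → clear.
SLOT4: starts 14:45 at or after SLOT9 ends 14:15 → clear.
SLOT7: starts 15:00 at or after SLOT9 ends 14:15 → clear.
SLOT8: starts 15:45 at or after SLOT9 ends 14:15 → clear.
SLOT6: starts 16:00 at or after SLOT9 ends 14:15 → clear.
SLOT5: starts 17:00 at or after SLOT9 ends 14:15 → clear.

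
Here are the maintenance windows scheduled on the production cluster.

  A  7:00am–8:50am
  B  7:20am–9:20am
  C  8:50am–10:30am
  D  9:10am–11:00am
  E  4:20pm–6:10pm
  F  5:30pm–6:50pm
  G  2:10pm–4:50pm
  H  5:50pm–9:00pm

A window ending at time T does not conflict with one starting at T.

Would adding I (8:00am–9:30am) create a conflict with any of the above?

A: starts 7:00am before I ends 9:30am, and ends 8:50am after I starts 8:00am → overlap.
B: starts 7:20am before I ends 9:30am, and ends 9:20am after I starts 8:00am → overlap.
C: starts 8:50am before I ends 9:30am, and ends 10:30am after I starts 8:00am → overlap.
D: starts 9:10am before I ends 9:30am, and ends 11:00am after I starts 8:00am → overlap.
G: starts 2:10pm at or after I ends 9:30am → clear.
E: starts 4:20pm at or after I ends 9:30am → clear.
F: starts 5:30pm at or after I ends 9:30am → clear.
H: starts 5:50pm at or after I ends 9:30am → clear.
I overlaps A, B, C, D.

Yes — it overlaps A, B, C, D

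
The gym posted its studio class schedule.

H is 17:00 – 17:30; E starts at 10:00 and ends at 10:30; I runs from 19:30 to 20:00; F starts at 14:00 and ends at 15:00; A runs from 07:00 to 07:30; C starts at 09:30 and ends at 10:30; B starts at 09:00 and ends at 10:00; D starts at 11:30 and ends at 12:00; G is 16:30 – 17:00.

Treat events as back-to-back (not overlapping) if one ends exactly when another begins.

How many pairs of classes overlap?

Check each pair: they overlap iff neither finishes before the other starts.
Sorted by start: A, B, C, E, D, F, G, H, I.
B starts after A ends, so A has no further overlaps.
C starts before B ends → B and C overlap.
E starts exactly when B ends (back-to-back, no overlap), so B has no further overlaps.
E starts before C ends → C and E overlap.
D starts after C ends, so C has no further overlaps.
D starts after E ends, so E has no further overlaps.
F starts after D ends, so D has no further overlaps.
G starts after F ends, so F has no further overlaps.
H starts exactly when G ends (back-to-back, no overlap), so G has no further overlaps.
I starts after H ends.
Overlapping pairs: B & C, C & E — 2 in total.

2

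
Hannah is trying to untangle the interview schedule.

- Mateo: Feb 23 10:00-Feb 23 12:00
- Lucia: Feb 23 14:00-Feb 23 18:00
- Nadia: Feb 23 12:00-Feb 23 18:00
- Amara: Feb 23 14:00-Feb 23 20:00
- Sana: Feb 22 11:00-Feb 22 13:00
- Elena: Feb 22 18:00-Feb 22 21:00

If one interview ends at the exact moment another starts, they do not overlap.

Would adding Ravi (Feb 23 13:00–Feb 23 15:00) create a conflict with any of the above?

Sana: ends Feb 22 13:00 at or before Ravi starts Feb 23 13:00 → clear.
Elena: ends Feb 22 21:00 at or before Ravi starts Feb 23 13:00 → clear.
Mateo: ends Feb 23 12:00 at or before Ravi starts Feb 23 13:00 → clear.
Nadia: starts Feb 23 12:00 before Ravi ends Feb 23 15:00, and ends Feb 23 18:00 after Ravi starts Feb 23 13:00 → overlap.
Lucia: starts Feb 23 14:00 before Ravi ends Feb 23 15:00, and ends Feb 23 18:00 after Ravi starts Feb 23 13:00 → overlap.
Amara: starts Feb 23 14:00 before Ravi ends Feb 23 15:00, and ends Feb 23 20:00 after Ravi starts Feb 23 13:00 → overlap.
Ravi overlaps Nadia, Lucia, Amara.

Yes — it overlaps Amara, Lucia, Nadia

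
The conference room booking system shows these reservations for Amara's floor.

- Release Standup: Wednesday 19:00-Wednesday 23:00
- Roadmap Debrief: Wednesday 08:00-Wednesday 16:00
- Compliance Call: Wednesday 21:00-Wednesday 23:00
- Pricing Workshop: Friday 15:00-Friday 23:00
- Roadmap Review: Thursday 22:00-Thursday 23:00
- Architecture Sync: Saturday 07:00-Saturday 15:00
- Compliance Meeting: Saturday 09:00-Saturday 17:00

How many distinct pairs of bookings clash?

Two intervals overlap when each starts before the other ends.
Sorted by start: Roadmap Debrief, Release Standup, Compliance Call, Roadmap Review, Pricing Workshop, Architecture Sync, Compliance Meeting.
Release Standup starts after Roadmap Debrief ends, so Roadmap Debrief has no further overlaps.
Compliance Call starts before Release Standup ends → Release Standup and Compliance Call overlap.
Roadmap Review starts after Release Standup ends, so Release Standup has no further overlaps.
Roadmap Review starts after Compliance Call ends, so Compliance Call has no further overlaps.
Pricing Workshop starts after Roadmap Review ends, so Roadmap Review has no further overlaps.
Architecture Sync starts after Pricing Workshop ends, so Pricing Workshop has no further overlaps.
Compliance Meeting starts before Architecture Sync ends → Architecture Sync and Compliance Meeting overlap.
Overlapping pairs: Architecture Sync & Compliance Meeting, Compliance Call & Release Standup — 2 in total.

2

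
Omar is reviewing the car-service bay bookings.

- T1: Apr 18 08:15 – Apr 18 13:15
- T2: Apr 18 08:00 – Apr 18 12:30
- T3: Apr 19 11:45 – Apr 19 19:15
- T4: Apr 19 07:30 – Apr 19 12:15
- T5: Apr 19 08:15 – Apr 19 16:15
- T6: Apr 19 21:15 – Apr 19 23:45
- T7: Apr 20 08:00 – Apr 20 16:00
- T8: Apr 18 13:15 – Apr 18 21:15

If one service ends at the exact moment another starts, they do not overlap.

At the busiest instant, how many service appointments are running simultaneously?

3

Sweep the timeline, counting +1 at each start and −1 at each end (ends before starts at a tie):
Apr 18 08:00 start T2 → 1
Apr 18 08:15 start T1 → 2
Apr 18 12:30 end T2 → 1
Apr 18 13:15 end T1 → 0
Apr 18 13:15 start T8 → 1
Apr 18 21:15 end T8 → 0
Apr 19 07:30 start T4 → 1
Apr 19 08:15 start T5 → 2
Apr 19 11:45 start T3 → 3
Apr 19 12:15 end T4 → 2
Apr 19 16:15 end T5 → 1
Apr 19 19:15 end T3 → 0
Apr 19 21:15 start T6 → 1
Apr 19 23:45 end T6 → 0
Apr 20 08:00 start T7 → 1
Apr 20 16:00 end T7 → 0
Peak is 3, at Apr 19 11:45 (T3, T4, T5).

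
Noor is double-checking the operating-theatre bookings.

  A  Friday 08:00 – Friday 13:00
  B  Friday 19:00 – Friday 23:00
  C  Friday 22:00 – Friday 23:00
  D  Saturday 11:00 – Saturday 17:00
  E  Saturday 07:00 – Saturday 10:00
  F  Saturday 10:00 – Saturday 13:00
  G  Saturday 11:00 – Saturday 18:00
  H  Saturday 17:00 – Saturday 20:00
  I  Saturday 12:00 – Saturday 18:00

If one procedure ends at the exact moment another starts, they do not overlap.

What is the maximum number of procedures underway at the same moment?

Sort all start/end points and keep a running count:
Friday 08:00 start A → 1
Friday 13:00 end A → 0
Friday 19:00 start B → 1
Friday 22:00 start C → 2
Friday 23:00 end B → 1
Friday 23:00 end C → 0
Saturday 07:00 start E → 1
Saturday 10:00 end E → 0
Saturday 10:00 start F → 1
Saturday 11:00 start D → 2
Saturday 11:00 start G → 3
Saturday 12:00 start I → 4
Saturday 13:00 end F → 3
Saturday 17:00 end D → 2
Saturday 17:00 start H → 3
Saturday 18:00 end G → 2
Saturday 18:00 end I → 1
Saturday 20:00 end H → 0
Peak is 4, at Saturday 12:00 (D, F, G, I).

4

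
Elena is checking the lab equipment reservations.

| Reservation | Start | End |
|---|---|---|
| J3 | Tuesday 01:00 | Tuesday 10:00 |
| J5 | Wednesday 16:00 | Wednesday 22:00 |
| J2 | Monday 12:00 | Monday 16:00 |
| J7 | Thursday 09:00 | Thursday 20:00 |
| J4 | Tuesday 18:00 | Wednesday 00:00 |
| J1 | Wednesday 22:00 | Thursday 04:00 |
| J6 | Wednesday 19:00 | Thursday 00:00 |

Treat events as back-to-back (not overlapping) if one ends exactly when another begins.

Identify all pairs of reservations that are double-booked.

Two intervals overlap when each starts before the other ends.
Sorted by start: J2, J3, J4, J5, J6, J1, J7.
J3 starts after J2 ends, so J2 has no further overlaps.
J4 starts after J3 ends, so J3 has no further overlaps.
J5 starts after J4 ends, so J4 has no further overlaps.
J6 starts before J5 ends → J5 and J6 overlap.
J1 starts exactly when J5 ends (back-to-back, no overlap), so J5 has no further overlaps.
J1 starts before J6 ends → J6 and J1 overlap.
J7 starts after J6 ends.
J7 starts after J1 ends.

J1 & J6, J5 & J6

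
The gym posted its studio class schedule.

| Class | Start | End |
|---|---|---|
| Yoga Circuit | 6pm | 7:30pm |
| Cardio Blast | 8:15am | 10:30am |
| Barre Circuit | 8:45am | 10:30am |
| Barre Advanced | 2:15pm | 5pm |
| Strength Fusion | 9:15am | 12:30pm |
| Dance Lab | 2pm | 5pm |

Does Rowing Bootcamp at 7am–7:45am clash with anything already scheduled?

No — it doesn't clash with anything

Cardio Blast: starts 8:15am at or after Rowing Bootcamp ends 7:45am → clear.
Barre Circuit: starts 8:45am at or after Rowing Bootcamp ends 7:45am → clear.
Strength Fusion: starts 9:15am at or after Rowing Bootcamp ends 7:45am → clear.
Dance Lab: starts 2pm at or after Rowing Bootcamp ends 7:45am → clear.
Barre Advanced: starts 2:15pm at or after Rowing Bootcamp ends 7:45am → clear.
Yoga Circuit: starts 6pm at or after Rowing Bootcamp ends 7:45am → clear.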